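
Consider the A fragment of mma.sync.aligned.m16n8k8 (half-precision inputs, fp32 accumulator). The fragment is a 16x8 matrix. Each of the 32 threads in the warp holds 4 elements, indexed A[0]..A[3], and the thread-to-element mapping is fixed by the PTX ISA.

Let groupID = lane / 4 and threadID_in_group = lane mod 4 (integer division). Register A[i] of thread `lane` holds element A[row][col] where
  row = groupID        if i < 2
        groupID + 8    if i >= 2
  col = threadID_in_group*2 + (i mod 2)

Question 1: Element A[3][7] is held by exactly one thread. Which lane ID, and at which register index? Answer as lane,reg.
15,1

r:3=>grp=3,rB=0  c:7=>tig=3,lo=1
L=3*4+3=15  i=0*2+1=1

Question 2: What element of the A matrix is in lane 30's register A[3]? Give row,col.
15,5

L=30=>grp=30>>2=7, tig=30&3=2
[3]=>row 7+8=15  col 2·2+1=5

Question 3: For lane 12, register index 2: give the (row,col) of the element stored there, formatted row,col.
11,0

L=12⇒gr=12>>2=3, th=12&3=0
[2]⇒row 3+8=11  col 0·2+0=0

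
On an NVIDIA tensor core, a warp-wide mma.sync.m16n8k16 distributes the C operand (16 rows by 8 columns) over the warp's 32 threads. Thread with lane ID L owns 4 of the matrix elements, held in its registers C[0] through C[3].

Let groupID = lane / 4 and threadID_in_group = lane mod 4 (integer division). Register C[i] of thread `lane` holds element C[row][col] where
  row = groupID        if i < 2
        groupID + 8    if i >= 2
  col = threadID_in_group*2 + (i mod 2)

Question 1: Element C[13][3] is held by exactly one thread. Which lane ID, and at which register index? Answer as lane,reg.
r: 13->gid=5,r8=1  c: 3->tid=1,i&1=1
L=5*4+1=21  i=1*2+1=3

21,3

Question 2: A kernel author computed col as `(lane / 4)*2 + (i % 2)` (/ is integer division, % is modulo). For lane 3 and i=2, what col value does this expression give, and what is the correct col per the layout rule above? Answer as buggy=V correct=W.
`(lane / 4)*2 + (i % 2)`[3,2]→0
L=3→G=3>>2=0, T=3&3=3
[2]→row 0+8=8  col 3·2+0=6
col: 0 vs 6

buggy=0 correct=6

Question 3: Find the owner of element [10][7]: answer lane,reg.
r=10→G=2,rhi=1  c=7→T=3,p=1
L=2*4+3=11  i=1*2+1=3

11,3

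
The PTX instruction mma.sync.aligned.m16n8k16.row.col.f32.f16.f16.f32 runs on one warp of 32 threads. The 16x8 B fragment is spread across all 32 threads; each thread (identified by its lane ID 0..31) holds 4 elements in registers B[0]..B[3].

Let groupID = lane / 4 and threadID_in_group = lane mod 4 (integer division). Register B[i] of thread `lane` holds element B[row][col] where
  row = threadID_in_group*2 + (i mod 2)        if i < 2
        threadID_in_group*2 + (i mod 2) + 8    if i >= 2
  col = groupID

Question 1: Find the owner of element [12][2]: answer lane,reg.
c:2=>grp=2  r:12=>rB=1,tig=2,lo=0
L=2*4+2=10  i=1*2+0=2

10,2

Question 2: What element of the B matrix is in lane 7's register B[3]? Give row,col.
15,1

7: grp=1,tig=3
[3] (3*2+1+8,1) = (15,1)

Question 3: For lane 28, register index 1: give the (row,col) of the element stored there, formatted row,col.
1,7

lane 28: grp=7 (28/4), tig=0 (28%4)
i=1: r=0*2+1+0=1, c=grp=7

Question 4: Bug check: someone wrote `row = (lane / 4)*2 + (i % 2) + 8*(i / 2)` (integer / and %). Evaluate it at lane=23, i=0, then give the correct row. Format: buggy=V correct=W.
buggy=10 correct=6

`(lane / 4)*2 + (i % 2) + 8*(i / 2)`[23,0]->10
lane 23: gid=5 (23/4), tid=3 (23%4)
i=0: r=3*2+0+0=6, c=gid=5
row: 10 vs 6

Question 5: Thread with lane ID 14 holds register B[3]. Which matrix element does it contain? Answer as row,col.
14: grp=3,tig=2
[3] (2*2+1+8,3) = (13,3)

13,3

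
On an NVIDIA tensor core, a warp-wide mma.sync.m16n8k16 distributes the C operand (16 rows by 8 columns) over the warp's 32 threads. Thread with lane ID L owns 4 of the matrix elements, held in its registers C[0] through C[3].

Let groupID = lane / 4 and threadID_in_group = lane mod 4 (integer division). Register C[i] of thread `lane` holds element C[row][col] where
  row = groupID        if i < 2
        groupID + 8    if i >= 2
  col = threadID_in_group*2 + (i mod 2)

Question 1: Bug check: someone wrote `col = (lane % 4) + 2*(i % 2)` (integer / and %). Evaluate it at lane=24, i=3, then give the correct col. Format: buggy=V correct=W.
buggy=2 correct=1

`(lane % 4) + 2*(i % 2)`[24,3]→2
lane 24→24/4=6, 24 mod 4=0
i=3  r:6+8→14  c:2·0+1→1
col: 2 vs 1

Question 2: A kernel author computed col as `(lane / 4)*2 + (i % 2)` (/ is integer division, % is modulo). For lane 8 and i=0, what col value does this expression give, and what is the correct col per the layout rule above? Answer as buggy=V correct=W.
buggy=4 correct=0

`(lane / 4)*2 + (i % 2)`[8,0]=>4
L=8=>grp=8>>2=2, tig=8&3=0
[0]=>row 2+0=2  col 0·2+0=0
col: 4 vs 0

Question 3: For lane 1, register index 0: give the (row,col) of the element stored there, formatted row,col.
0,2

1: grp=0,tig=1
[0] (0+0,1*2+0) = (0,2)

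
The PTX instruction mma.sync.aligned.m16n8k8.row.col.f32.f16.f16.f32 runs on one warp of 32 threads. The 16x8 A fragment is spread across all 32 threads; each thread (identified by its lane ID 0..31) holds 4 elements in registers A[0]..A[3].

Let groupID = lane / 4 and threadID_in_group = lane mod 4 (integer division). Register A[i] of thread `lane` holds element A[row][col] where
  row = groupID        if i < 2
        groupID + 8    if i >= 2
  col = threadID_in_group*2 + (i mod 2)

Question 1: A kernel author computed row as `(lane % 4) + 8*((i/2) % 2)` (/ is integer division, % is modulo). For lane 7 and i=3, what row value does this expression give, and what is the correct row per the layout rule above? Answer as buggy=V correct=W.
`(lane % 4) + 8*((i/2) % 2)`[7,3]⇒11
lane 7: gr=1 (7/4), th=3 (7%4)
i=3: r=1+8=9, c=3*2+1=7
row: 11 vs 9

buggy=11 correct=9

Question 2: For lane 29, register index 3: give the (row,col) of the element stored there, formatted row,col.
L=29->gid=29>>2=7, tid=29&3=1
[3]->row 7+8=15  col 1·2+1=3

15,3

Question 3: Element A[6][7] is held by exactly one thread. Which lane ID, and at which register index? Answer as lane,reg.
r:6=>grp=6,rB=0  c:7=>tig=3,lo=1
L=6*4+3=27  i=0*2+1=1

27,1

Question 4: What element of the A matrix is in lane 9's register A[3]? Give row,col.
10,3

9: gr=2,th=1
[3] (2+8,1*2+1) = (10,3)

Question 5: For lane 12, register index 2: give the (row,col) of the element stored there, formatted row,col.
lane 12->12/4=3, 12 mod 4=0
i=2  r:3+8->11  c:2·0+0->0

11,0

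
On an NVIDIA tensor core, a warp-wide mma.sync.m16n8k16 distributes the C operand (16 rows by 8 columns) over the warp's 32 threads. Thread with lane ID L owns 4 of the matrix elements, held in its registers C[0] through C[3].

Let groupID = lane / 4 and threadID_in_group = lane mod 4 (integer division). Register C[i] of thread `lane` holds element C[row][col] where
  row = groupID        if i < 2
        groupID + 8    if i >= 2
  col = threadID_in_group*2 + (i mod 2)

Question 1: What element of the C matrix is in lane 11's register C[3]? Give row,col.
10,7

lane 11=>11/4=2, 11 mod 4=3
i=3  r:2+8=>10  c:2·3+1=>7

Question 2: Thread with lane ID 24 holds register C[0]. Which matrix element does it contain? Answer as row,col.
6,0

L=24=>grp=24>>2=6, tig=24&3=0
[0]=>row 6+0=6  col 0·2+0=0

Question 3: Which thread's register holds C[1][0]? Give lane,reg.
r=1->g=1,rb=0  c=0->t=0,b0=0
L=1*4+0=4  i=0*2+0=0

4,0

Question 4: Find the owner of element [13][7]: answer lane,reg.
23,3

r: 13->gid=5,r8=1  c: 7->tid=3,i&1=1
L=5*4+3=23  i=1*2+1=3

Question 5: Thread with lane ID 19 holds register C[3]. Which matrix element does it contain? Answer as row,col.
lane 19: G=4 (19/4), T=3 (19%4)
i=3: r=4+8=12, c=3*2+1=7

12,7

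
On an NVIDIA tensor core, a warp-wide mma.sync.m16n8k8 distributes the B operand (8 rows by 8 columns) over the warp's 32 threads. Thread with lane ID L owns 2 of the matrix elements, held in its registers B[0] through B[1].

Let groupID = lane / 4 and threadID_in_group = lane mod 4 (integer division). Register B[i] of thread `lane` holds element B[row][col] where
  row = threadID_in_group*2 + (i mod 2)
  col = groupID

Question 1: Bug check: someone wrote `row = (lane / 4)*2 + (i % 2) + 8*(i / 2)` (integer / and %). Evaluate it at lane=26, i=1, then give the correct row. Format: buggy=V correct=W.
`(lane / 4)*2 + (i % 2) + 8*(i / 2)`[26,1]->13
lane 26->26/4=6, 26 mod 4=2
i=1  r:2·2+1->5  c:6
row: 13 vs 5

buggy=13 correct=5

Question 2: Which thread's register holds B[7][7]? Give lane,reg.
c=7⇒gr=7  r=7⇒th=3,odd=1
L=7*4+3=31  i=1=1

31,1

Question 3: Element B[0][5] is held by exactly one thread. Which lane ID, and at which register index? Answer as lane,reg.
20,0

c=5->g=5  r=0->t=0,b0=0
L=5*4+0=20  i=0=0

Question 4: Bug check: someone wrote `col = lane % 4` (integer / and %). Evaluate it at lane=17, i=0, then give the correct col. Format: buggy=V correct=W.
buggy=1 correct=4

`lane % 4`[17,0]=>1
lane 17: grp=4 (17/4), tig=1 (17%4)
i=0: r=1*2+0=2, c=grp=4
col: 1 vs 4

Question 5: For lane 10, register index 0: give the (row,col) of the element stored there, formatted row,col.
4,2

L=10=>grp=10>>2=2, tig=10&3=2
[0]=>row 2·2+0=4  col grp=2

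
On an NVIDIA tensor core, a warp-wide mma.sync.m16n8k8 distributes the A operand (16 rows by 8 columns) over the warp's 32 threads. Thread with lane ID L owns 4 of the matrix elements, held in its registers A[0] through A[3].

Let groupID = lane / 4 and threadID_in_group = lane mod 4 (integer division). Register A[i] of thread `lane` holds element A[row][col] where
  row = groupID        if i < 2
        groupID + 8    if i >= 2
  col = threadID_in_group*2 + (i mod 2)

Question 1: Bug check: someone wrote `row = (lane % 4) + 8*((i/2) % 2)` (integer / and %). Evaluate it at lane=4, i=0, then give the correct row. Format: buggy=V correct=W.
buggy=0 correct=1

`(lane % 4) + 8*((i/2) % 2)`[4,0]=>0
4: grp=1,tig=0
[0] (1+0,0*2+0) = (1,0)
row: 0 vs 1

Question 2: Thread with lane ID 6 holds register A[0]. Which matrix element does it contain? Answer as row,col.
L=6->g=6>>2=1, t=6&3=2
[0]->row 1+0=1  col 2·2+0=4

1,4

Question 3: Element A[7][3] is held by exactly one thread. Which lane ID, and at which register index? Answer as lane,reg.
r=7→G=7,rhi=0  c=3→T=1,p=1
L=7*4+1=29  i=0*2+1=1

29,1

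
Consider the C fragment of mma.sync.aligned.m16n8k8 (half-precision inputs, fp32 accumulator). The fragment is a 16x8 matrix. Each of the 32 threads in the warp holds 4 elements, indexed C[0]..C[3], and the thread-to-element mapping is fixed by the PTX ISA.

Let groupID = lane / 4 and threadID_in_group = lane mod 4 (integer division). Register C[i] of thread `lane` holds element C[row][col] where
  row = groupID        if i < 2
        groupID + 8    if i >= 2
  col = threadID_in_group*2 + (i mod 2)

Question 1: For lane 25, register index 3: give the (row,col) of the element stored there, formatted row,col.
14,3

lane 25: grp=6 (25/4), tig=1 (25%4)
i=3: r=6+8=14, c=1*2+1=3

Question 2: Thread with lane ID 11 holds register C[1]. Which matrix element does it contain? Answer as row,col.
2,7

lane 11: grp=2 (11/4), tig=3 (11%4)
i=1: r=2+0=2, c=3*2+1=7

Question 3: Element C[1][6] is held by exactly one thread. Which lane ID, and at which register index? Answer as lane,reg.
7,0

r=1→G=1,rhi=0  c=6→T=3,p=0
L=1*4+3=7  i=0*2+0=0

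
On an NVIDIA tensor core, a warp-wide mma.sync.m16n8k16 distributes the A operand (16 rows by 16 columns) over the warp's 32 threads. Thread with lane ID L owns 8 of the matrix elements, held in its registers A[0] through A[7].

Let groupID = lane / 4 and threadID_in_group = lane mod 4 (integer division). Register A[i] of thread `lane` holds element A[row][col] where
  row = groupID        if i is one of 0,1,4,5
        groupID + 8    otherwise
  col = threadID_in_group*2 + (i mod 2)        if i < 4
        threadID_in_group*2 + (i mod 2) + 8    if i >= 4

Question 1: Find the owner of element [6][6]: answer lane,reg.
r: 6->gid=6,r8=0  c: 6->c8=0,tid=3,i&1=0
L=6*4+3=27  i=0*4+0*2+0=0

27,0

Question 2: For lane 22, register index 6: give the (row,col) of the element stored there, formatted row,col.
22: grp=5,tig=2
[6] (5+8,2*2+0+8) = (13,12)

13,12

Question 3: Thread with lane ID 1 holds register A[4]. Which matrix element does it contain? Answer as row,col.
0,10

lane 1→1/4=0, 1 mod 4=1
i=4  r:0+0→0  c:2·1+0+8→10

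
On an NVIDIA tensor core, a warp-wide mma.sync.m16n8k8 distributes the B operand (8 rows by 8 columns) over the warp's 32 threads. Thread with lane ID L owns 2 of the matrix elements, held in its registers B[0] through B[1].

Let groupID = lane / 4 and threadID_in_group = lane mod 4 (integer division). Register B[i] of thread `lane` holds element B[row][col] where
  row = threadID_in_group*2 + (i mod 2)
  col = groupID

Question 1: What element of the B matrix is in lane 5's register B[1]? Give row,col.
5: g=1,t=1
[1] (1*2+1,1) = (3,1)

3,1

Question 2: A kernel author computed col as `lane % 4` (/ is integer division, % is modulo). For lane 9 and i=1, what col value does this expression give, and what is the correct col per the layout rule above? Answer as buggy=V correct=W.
`lane % 4`[9,1]→1
L=9→G=9>>2=2, T=9&3=1
[1]→row 1·2+1=3  col G=2
col: 1 vs 2

buggy=1 correct=2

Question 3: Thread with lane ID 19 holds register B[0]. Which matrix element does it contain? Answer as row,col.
lane 19→19/4=4, 19 mod 4=3
i=0  r:2·3+0→6  c:4

6,4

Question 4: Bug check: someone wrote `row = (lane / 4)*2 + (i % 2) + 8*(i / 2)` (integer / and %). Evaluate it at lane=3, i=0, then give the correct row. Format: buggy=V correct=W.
`(lane / 4)*2 + (i % 2) + 8*(i / 2)`[3,0]=>0
lane 3=>3/4=0, 3 mod 4=3
i=0  r:2·3+0=>6  c:0
row: 0 vs 6

buggy=0 correct=6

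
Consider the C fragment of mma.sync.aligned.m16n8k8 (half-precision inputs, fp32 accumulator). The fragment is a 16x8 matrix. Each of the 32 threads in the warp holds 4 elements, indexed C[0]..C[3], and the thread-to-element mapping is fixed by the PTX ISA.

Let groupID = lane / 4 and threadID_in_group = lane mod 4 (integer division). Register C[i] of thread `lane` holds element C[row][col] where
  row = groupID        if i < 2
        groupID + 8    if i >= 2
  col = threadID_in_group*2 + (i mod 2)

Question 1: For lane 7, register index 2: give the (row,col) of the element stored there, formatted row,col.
9,6

lane 7=>7/4=1, 7 mod 4=3
i=2  r:1+8=>9  c:2·3+0=>6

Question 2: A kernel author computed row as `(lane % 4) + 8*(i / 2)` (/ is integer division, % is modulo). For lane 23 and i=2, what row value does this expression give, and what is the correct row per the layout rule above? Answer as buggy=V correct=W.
`(lane % 4) + 8*(i / 2)`[23,2]->11
L=23->gid=23>>2=5, tid=23&3=3
[2]->row 5+8=13  col 3·2+0=6
row: 11 vs 13

buggy=11 correct=13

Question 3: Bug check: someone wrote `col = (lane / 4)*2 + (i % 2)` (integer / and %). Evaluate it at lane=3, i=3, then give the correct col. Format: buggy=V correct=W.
`(lane / 4)*2 + (i % 2)`[3,3]->1
lane 3: g=0 (3/4), t=3 (3%4)
i=3: r=0+8=8, c=3*2+1=7
col: 1 vs 7

buggy=1 correct=7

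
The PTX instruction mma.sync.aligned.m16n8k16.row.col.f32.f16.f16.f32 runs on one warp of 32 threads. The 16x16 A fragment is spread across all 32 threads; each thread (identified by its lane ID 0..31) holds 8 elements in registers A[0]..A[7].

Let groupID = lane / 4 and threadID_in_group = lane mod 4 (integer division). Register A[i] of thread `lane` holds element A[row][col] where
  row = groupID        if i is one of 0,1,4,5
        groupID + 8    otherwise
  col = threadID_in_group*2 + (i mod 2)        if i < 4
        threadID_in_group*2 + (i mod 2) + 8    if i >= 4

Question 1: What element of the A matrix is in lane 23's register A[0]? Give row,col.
5,6

lane 23->23/4=5, 23 mod 4=3
i=0  r:5+0->5  c:2·3+0+0->6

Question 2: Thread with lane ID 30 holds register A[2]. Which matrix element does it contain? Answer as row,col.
15,4

lane 30=>30/4=7, 30 mod 4=2
i=2  r:7+8=>15  c:2·2+0+0=>4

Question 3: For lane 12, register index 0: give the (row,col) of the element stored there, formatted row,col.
12: g=3,t=0
[0] (3+0,0*2+0+0) = (3,0)

3,0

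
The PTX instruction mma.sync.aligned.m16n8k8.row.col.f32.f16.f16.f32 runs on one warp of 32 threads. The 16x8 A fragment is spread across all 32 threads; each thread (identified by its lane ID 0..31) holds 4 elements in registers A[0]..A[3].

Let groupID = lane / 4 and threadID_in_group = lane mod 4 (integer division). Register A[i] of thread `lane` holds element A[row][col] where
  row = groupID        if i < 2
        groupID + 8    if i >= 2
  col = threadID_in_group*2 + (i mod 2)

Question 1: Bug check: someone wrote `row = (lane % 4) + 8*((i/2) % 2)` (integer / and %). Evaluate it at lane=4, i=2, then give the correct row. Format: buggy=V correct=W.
`(lane % 4) + 8*((i/2) % 2)`[4,2]=>8
lane 4: grp=1 (4/4), tig=0 (4%4)
i=2: r=1+8=9, c=0*2+0=0
row: 8 vs 9

buggy=8 correct=9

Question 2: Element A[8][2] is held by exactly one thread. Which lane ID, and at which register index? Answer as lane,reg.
r:8=>grp=0,rB=1  c:2=>tig=1,lo=0
L=0*4+1=1  i=1*2+0=2

1,2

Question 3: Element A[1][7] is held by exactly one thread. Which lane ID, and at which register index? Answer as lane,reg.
7,1

r=1->g=1,rb=0  c=7->t=3,b0=1
L=1*4+3=7  i=0*2+1=1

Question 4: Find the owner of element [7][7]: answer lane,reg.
31,1

r: 7->gid=7,r8=0  c: 7->tid=3,i&1=1
L=7*4+3=31  i=0*2+1=1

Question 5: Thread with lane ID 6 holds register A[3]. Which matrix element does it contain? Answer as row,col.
9,5

lane 6→6/4=1, 6 mod 4=2
i=3  r:1+8→9  c:2·2+1→5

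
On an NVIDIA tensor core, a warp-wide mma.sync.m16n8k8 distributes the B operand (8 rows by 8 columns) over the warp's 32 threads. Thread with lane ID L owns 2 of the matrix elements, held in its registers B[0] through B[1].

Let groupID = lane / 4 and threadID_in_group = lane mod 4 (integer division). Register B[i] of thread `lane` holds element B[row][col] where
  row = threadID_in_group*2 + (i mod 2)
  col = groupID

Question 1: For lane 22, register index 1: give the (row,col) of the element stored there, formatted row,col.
lane 22: gr=5 (22/4), th=2 (22%4)
i=1: r=2*2+1=5, c=gr=5

5,5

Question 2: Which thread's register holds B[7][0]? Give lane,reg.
c=0->g=0  r=7->t=3,b0=1
L=0*4+3=3  i=1=1

3,1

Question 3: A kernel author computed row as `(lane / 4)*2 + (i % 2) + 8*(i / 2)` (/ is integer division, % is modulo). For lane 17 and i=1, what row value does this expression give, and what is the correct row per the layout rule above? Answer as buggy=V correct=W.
`(lane / 4)*2 + (i % 2) + 8*(i / 2)`[17,1]->9
17: g=4,t=1
[1] (1*2+1,4) = (3,4)
row: 9 vs 3

buggy=9 correct=3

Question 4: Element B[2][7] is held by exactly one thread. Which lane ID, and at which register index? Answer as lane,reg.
c:7=>grp=7  r:2=>tig=1,lo=0
L=7*4+1=29  i=0=0

29,0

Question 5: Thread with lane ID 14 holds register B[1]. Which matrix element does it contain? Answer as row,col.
lane 14->14/4=3, 14 mod 4=2
i=1  r:2·2+1->5  c:3

5,3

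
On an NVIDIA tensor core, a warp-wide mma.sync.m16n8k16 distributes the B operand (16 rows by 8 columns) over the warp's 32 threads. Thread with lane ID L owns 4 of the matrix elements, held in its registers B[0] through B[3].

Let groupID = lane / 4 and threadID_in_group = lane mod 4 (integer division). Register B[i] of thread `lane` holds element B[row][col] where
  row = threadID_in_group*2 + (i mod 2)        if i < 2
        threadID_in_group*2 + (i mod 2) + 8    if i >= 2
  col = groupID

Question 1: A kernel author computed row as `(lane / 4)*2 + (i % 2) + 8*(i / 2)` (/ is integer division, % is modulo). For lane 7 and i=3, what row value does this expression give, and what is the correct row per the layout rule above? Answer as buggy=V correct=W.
buggy=11 correct=15

`(lane / 4)*2 + (i % 2) + 8*(i / 2)`[7,3]->11
lane 7: g=1 (7/4), t=3 (7%4)
i=3: r=3*2+1+8=15, c=g=1
row: 11 vs 15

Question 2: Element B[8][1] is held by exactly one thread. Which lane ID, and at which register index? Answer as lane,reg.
c: 1->gid=1  r: 8->r8=1,tid=0,i&1=0
L=1*4+0=4  i=1*2+0=2

4,2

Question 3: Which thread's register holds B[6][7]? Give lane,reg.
31,0

c=7⇒gr=7  r=6⇒Rb=0,th=3,odd=0
L=7*4+3=31  i=0*2+0=0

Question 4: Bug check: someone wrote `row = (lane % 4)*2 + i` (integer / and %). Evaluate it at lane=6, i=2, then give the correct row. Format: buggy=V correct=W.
buggy=6 correct=12

`(lane % 4)*2 + i`[6,2]->6
lane 6: gid=1 (6/4), tid=2 (6%4)
i=2: r=2*2+0+8=12, c=gid=1
row: 6 vs 12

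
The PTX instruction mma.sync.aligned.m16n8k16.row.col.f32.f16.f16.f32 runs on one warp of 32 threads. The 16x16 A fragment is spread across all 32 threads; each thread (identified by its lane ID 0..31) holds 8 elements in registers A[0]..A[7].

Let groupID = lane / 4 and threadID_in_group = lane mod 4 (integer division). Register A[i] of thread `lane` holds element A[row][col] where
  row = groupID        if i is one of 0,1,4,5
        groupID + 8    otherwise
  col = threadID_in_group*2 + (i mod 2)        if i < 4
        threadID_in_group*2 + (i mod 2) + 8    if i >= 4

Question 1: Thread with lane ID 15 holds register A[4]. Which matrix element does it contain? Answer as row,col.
lane 15: gid=3 (15/4), tid=3 (15%4)
i=4: r=3+0=3, c=3*2+0+8=14

3,14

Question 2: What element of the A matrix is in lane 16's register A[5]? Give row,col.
4,9

L=16=>grp=16>>2=4, tig=16&3=0
[5]=>row 4+0=4  col 0·2+1+8=9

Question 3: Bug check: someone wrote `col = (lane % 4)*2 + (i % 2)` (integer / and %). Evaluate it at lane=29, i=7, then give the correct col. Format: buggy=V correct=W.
`(lane % 4)*2 + (i % 2)`[29,7]->3
29: g=7,t=1
[7] (7+8,1*2+1+8) = (15,11)
col: 3 vs 11

buggy=3 correct=11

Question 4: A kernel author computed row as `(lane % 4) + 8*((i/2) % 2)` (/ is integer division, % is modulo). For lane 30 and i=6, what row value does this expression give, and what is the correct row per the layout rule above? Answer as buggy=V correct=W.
`(lane % 4) + 8*((i/2) % 2)`[30,6]->10
lane 30: gid=7 (30/4), tid=2 (30%4)
i=6: r=7+8=15, c=2*2+0+8=12
row: 10 vs 15

buggy=10 correct=15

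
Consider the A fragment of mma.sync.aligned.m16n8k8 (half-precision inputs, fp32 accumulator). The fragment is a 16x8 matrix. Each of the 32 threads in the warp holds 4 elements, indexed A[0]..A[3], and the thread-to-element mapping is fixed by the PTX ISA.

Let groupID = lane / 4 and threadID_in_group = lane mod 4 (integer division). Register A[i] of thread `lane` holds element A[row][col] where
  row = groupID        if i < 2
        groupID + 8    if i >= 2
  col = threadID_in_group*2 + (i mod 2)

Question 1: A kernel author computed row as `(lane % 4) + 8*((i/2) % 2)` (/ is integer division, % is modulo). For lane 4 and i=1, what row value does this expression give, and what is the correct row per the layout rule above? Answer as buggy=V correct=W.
buggy=0 correct=1

`(lane % 4) + 8*((i/2) % 2)`[4,1]->0
4: gid=1,tid=0
[1] (1+0,0*2+1) = (1,1)
row: 0 vs 1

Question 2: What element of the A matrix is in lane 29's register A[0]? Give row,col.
7,2

L=29⇒gr=29>>2=7, th=29&3=1
[0]⇒row 7+0=7  col 1·2+0=2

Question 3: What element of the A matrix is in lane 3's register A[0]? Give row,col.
0,6

lane 3=>3/4=0, 3 mod 4=3
i=0  r:0+0=>0  c:2·3+0=>6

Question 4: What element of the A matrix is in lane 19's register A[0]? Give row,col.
lane 19: G=4 (19/4), T=3 (19%4)
i=0: r=4+0=4, c=3*2+0=6

4,6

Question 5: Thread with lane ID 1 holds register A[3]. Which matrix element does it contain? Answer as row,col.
1: g=0,t=1
[3] (0+8,1*2+1) = (8,3)

8,3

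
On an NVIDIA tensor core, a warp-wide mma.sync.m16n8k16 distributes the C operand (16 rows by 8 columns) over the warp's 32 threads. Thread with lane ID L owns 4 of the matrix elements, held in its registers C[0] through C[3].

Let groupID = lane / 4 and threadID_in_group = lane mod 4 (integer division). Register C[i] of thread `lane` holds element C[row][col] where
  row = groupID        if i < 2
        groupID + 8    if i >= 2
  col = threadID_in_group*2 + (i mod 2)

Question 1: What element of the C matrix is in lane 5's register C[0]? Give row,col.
1,2

lane 5->5/4=1, 5 mod 4=1
i=0  r:1+0->1  c:2·1+0->2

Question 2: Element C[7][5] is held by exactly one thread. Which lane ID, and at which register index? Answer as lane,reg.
30,1

r=7→G=7,rhi=0  c=5→T=2,p=1
L=7*4+2=30  i=0*2+1=1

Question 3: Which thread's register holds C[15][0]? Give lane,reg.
28,2

r:15=>grp=7,rB=1  c:0=>tig=0,lo=0
L=7*4+0=28  i=1*2+0=2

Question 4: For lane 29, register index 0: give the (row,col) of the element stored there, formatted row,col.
29: G=7,T=1
[0] (7+0,1*2+0) = (7,2)

7,2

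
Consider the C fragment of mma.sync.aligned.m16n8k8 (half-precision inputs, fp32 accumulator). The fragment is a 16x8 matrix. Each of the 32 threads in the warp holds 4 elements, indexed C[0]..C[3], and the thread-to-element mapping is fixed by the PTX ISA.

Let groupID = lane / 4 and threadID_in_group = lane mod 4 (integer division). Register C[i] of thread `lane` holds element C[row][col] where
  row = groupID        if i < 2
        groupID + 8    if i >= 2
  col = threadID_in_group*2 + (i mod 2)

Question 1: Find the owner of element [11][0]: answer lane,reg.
r: 11->gid=3,r8=1  c: 0->tid=0,i&1=0
L=3*4+0=12  i=1*2+0=2

12,2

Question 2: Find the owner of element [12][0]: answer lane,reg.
r: 12->gid=4,r8=1  c: 0->tid=0,i&1=0
L=4*4+0=16  i=1*2+0=2

16,2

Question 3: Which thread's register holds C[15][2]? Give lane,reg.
r:15=>grp=7,rB=1  c:2=>tig=1,lo=0
L=7*4+1=29  i=1*2+0=2

29,2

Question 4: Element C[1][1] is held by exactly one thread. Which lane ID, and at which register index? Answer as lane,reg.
r: 1->gid=1,r8=0  c: 1->tid=0,i&1=1
L=1*4+0=4  i=0*2+1=1

4,1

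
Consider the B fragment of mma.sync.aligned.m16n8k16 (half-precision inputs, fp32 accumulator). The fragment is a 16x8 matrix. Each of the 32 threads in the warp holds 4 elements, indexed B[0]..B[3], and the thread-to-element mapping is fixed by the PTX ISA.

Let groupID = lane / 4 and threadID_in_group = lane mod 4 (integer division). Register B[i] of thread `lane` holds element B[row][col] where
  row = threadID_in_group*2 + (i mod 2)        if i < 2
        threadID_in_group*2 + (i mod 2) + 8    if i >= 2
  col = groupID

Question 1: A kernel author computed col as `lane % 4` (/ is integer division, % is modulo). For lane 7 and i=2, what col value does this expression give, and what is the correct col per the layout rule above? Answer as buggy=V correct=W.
buggy=3 correct=1

`lane % 4`[7,2]=>3
7: grp=1,tig=3
[2] (3*2+0+8,1) = (14,1)
col: 3 vs 1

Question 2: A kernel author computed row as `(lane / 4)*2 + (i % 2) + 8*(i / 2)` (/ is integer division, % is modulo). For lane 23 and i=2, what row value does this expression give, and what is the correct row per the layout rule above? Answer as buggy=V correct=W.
buggy=18 correct=14

`(lane / 4)*2 + (i % 2) + 8*(i / 2)`[23,2]⇒18
lane 23⇒23/4=5, 23 mod 4=3
i=2  r:2·3+0+8⇒14  c:5
row: 18 vs 14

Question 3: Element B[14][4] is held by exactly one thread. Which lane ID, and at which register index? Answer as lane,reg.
19,2

c: 4->gid=4  r: 14->r8=1,tid=3,i&1=0
L=4*4+3=19  i=1*2+0=2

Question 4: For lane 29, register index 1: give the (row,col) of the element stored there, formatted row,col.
3,7

29: G=7,T=1
[1] (1*2+1+0,7) = (3,7)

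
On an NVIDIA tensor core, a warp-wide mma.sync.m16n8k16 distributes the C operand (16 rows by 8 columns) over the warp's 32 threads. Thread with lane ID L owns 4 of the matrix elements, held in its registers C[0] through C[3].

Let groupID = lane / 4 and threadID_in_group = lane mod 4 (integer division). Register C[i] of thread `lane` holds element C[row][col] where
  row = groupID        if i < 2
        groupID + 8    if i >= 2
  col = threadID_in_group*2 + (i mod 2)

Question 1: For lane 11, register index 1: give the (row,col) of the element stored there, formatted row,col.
2,7

L=11->gid=11>>2=2, tid=11&3=3
[1]->row 2+0=2  col 3·2+1=7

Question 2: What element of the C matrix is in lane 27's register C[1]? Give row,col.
6,7

lane 27->27/4=6, 27 mod 4=3
i=1  r:6+0->6  c:2·3+1->7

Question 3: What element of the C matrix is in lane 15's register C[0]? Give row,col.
15: gid=3,tid=3
[0] (3+0,3*2+0) = (3,6)

3,6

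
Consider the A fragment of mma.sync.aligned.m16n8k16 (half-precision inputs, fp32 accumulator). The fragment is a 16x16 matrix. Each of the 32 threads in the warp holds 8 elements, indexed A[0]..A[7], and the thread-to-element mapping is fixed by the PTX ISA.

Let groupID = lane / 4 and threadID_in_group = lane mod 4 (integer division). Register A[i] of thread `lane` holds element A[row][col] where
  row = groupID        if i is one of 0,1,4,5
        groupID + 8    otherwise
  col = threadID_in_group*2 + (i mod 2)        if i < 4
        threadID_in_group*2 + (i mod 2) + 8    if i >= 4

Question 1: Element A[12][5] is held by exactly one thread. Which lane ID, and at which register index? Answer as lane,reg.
r:12=>grp=4,rB=1  c:5=>cB=0,tig=2,lo=1
L=4*4+2=18  i=0*4+1*2+1=3

18,3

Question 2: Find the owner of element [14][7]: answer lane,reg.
27,3

r=14->g=6,rb=1  c=7->cb=0,t=3,b0=1
L=6*4+3=27  i=0*4+1*2+1=3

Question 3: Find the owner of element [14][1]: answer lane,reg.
24,3

r=14⇒gr=6,Rb=1  c=1⇒Cb=0,th=0,odd=1
L=6*4+0=24  i=0*4+1*2+1=3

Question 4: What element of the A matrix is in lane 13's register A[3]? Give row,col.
11,3

L=13->g=13>>2=3, t=13&3=1
[3]->row 3+8=11  col 1·2+1+0=3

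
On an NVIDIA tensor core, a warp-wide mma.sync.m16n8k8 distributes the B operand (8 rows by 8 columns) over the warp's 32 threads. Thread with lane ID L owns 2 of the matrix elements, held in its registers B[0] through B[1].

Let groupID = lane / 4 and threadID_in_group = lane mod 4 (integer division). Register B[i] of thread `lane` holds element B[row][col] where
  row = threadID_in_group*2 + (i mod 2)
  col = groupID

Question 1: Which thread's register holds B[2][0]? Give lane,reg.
c=0⇒gr=0  r=2⇒th=1,odd=0
L=0*4+1=1  i=0=0

1,0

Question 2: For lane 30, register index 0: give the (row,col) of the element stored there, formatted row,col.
30: gr=7,th=2
[0] (2*2+0,7) = (4,7)

4,7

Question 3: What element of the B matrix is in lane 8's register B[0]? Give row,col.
0,2

L=8->g=8>>2=2, t=8&3=0
[0]->row 0·2+0=0  col g=2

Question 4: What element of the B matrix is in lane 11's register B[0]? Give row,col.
6,2

lane 11: gr=2 (11/4), th=3 (11%4)
i=0: r=3*2+0=6, c=gr=2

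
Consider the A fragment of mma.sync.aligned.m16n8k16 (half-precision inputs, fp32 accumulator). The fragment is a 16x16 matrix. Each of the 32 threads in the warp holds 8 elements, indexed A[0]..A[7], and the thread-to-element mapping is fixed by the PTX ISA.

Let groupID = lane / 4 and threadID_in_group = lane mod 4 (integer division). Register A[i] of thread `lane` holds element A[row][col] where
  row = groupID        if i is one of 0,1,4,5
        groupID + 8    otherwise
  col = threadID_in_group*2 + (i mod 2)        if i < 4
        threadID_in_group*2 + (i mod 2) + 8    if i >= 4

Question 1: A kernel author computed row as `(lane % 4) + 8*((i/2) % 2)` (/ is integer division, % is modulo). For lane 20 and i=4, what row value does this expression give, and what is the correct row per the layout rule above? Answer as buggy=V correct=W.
`(lane % 4) + 8*((i/2) % 2)`[20,4]→0
20: G=5,T=0
[4] (5+0,0*2+0+8) = (5,8)
row: 0 vs 5

buggy=0 correct=5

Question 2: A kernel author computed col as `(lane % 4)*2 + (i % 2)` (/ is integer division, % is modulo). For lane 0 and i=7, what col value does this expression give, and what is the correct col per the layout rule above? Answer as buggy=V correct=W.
`(lane % 4)*2 + (i % 2)`[0,7]⇒1
lane 0⇒0/4=0, 0 mod 4=0
i=7  r:0+8⇒8  c:2·0+1+8⇒9
col: 1 vs 9

buggy=1 correct=9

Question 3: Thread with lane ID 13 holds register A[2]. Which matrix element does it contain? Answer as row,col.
11,2

L=13->g=13>>2=3, t=13&3=1
[2]->row 3+8=11  col 1·2+0+0=2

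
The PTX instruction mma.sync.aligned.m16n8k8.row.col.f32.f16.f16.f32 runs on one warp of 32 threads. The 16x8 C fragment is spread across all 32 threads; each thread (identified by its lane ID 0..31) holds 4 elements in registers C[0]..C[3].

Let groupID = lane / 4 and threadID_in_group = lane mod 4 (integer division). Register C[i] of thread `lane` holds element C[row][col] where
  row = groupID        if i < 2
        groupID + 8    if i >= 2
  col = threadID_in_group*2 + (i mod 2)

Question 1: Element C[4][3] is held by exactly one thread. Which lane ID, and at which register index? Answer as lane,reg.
r=4->g=4,rb=0  c=3->t=1,b0=1
L=4*4+1=17  i=0*2+1=1

17,1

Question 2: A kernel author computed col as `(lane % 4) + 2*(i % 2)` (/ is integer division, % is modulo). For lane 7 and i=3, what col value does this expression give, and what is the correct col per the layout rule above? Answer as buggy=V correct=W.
`(lane % 4) + 2*(i % 2)`[7,3]→5
lane 7→7/4=1, 7 mod 4=3
i=3  r:1+8→9  c:2·3+1→7
col: 5 vs 7

buggy=5 correct=7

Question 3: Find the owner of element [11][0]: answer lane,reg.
12,2

r=11→G=3,rhi=1  c=0→T=0,p=0
L=3*4+0=12  i=1*2+0=2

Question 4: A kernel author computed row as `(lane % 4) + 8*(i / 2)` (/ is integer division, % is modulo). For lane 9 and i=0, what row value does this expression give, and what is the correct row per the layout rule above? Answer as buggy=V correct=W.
buggy=1 correct=2

`(lane % 4) + 8*(i / 2)`[9,0]⇒1
9: gr=2,th=1
[0] (2+0,1*2+0) = (2,2)
row: 1 vs 2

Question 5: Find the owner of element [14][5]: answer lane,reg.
26,3

r: 14->gid=6,r8=1  c: 5->tid=2,i&1=1
L=6*4+2=26  i=1*2+1=3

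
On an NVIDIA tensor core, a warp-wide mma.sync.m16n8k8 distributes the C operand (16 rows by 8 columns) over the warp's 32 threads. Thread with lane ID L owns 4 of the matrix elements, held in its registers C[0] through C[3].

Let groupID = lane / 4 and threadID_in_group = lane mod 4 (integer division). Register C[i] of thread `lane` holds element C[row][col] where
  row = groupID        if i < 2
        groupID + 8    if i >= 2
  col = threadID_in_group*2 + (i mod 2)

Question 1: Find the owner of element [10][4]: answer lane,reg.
10,2

r=10⇒gr=2,Rb=1  c=4⇒th=2,odd=0
L=2*4+2=10  i=1*2+0=2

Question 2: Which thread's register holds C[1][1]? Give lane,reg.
r=1→G=1,rhi=0  c=1→T=0,p=1
L=1*4+0=4  i=0*2+1=1

4,1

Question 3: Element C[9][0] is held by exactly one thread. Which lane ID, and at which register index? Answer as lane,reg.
4,2

r:9=>grp=1,rB=1  c:0=>tig=0,lo=0
L=1*4+0=4  i=1*2+0=2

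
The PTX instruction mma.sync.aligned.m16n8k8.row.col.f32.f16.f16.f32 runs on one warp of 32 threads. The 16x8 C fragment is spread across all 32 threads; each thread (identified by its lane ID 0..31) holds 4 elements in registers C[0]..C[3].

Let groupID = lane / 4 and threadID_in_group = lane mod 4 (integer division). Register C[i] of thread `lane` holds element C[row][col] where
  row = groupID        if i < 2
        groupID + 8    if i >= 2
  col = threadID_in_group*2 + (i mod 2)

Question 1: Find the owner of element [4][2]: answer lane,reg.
17,0

r=4->g=4,rb=0  c=2->t=1,b0=0
L=4*4+1=17  i=0*2+0=0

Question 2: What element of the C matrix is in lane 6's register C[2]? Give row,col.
lane 6: grp=1 (6/4), tig=2 (6%4)
i=2: r=1+8=9, c=2*2+0=4

9,4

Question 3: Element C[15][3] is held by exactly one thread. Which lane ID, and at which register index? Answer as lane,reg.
29,3

r=15->g=7,rb=1  c=3->t=1,b0=1
L=7*4+1=29  i=1*2+1=3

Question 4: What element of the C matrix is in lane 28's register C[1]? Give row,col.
28: G=7,T=0
[1] (7+0,0*2+1) = (7,1)

7,1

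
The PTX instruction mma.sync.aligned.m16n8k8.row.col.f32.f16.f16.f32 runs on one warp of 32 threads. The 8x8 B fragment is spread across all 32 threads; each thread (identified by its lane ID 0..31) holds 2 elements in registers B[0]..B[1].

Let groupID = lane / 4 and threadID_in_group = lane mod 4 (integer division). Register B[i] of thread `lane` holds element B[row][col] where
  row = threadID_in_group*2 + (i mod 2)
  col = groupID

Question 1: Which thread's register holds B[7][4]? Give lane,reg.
19,1

c=4⇒gr=4  r=7⇒th=3,odd=1
L=4*4+3=19  i=1=1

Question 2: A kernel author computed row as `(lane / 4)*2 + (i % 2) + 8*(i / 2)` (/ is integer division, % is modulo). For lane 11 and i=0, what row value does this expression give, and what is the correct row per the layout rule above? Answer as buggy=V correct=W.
buggy=4 correct=6

`(lane / 4)*2 + (i % 2) + 8*(i / 2)`[11,0]=>4
L=11=>grp=11>>2=2, tig=11&3=3
[0]=>row 3·2+0=6  col grp=2
row: 4 vs 6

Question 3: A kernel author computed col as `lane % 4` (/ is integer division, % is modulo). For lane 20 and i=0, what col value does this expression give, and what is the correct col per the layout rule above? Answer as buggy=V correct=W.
buggy=0 correct=5

`lane % 4`[20,0]->0
lane 20: g=5 (20/4), t=0 (20%4)
i=0: r=0*2+0=0, c=g=5
col: 0 vs 5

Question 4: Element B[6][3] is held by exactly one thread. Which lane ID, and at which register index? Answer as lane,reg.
c=3->g=3  r=6->t=3,b0=0
L=3*4+3=15  i=0=0

15,0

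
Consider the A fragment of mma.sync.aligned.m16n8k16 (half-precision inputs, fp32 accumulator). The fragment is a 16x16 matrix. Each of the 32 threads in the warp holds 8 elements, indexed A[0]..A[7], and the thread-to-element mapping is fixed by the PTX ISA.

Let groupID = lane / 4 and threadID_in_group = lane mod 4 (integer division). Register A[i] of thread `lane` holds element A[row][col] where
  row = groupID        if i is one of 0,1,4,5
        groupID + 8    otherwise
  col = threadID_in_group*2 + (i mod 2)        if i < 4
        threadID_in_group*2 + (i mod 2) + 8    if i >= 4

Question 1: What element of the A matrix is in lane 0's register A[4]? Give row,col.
0,8

0: g=0,t=0
[4] (0+0,0*2+0+8) = (0,8)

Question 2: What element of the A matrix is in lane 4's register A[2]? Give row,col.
9,0

lane 4: G=1 (4/4), T=0 (4%4)
i=2: r=1+8=9, c=0*2+0+0=0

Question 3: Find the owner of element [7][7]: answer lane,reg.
31,1

r:7=>grp=7,rB=0  c:7=>cB=0,tig=3,lo=1
L=7*4+3=31  i=0*4+0*2+1=1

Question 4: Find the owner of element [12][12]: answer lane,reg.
r=12→G=4,rhi=1  c=12→chi=1,T=2,p=0
L=4*4+2=18  i=1*4+1*2+0=6

18,6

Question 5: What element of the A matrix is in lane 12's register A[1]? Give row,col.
lane 12→12/4=3, 12 mod 4=0
i=1  r:3+0→3  c:2·0+1+0→1

3,1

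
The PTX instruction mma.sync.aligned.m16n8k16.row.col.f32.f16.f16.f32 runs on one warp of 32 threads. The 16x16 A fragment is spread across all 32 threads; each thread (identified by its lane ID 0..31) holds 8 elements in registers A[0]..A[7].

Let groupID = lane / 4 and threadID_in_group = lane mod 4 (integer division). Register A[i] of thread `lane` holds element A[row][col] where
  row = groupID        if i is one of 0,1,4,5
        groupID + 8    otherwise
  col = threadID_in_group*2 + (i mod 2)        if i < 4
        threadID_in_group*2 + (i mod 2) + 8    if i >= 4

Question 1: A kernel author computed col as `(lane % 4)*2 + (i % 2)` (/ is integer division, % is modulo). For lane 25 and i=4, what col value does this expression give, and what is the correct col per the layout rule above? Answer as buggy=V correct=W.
`(lane % 4)*2 + (i % 2)`[25,4]->2
L=25->gid=25>>2=6, tid=25&3=1
[4]->row 6+0=6  col 1·2+0+8=10
col: 2 vs 10

buggy=2 correct=10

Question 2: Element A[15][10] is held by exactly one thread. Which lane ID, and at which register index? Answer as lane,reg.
r=15→G=7,rhi=1  c=10→chi=1,T=1,p=0
L=7*4+1=29  i=1*4+1*2+0=6

29,6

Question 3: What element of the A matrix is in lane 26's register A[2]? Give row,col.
26: gid=6,tid=2
[2] (6+8,2*2+0+0) = (14,4)

14,4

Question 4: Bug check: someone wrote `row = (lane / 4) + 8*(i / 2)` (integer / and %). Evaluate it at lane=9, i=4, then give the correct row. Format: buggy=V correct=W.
`(lane / 4) + 8*(i / 2)`[9,4]=>18
lane 9=>9/4=2, 9 mod 4=1
i=4  r:2+0=>2  c:2·1+0+8=>10
row: 18 vs 2

buggy=18 correct=2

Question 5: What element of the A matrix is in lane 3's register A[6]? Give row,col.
8,14

3: g=0,t=3
[6] (0+8,3*2+0+8) = (8,14)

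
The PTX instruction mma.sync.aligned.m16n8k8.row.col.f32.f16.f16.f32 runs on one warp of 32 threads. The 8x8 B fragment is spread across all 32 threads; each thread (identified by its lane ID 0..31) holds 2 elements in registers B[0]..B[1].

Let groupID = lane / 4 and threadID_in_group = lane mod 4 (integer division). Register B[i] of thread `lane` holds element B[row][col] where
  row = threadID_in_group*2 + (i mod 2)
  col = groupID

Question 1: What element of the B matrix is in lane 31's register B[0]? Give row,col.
6,7

L=31⇒gr=31>>2=7, th=31&3=3
[0]⇒row 3·2+0=6  col gr=7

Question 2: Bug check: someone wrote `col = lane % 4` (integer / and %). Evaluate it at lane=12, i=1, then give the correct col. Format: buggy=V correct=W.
`lane % 4`[12,1]=>0
L=12=>grp=12>>2=3, tig=12&3=0
[1]=>row 0·2+1=1  col grp=3
col: 0 vs 3

buggy=0 correct=3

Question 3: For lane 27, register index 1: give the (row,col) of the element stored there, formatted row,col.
lane 27->27/4=6, 27 mod 4=3
i=1  r:2·3+1->7  c:6

7,6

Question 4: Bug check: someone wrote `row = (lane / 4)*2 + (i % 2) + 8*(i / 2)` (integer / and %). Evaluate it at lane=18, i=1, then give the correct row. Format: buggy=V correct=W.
buggy=9 correct=5

`(lane / 4)*2 + (i % 2) + 8*(i / 2)`[18,1]->9
lane 18->18/4=4, 18 mod 4=2
i=1  r:2·2+1->5  c:4
row: 9 vs 5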